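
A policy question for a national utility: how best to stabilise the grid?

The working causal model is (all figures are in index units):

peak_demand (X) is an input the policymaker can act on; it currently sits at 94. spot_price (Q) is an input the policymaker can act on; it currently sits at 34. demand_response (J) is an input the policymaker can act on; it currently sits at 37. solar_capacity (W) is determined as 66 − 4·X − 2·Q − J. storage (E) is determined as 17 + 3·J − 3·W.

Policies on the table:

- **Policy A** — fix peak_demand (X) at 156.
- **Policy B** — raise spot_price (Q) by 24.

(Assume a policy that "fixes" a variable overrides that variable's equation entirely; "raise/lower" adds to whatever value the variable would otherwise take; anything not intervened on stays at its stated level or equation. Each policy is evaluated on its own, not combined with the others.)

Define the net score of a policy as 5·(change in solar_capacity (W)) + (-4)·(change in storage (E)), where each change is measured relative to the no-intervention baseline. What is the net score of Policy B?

-816

Baseline:
  X = 94
  Q = 34
  J = 37
  W = 66 − 4·94 − 2·34 − 37 = -415
  E = 17 + 3·37 − 3·(-415) = 1373
Policy B (Q + 24):
  X = 94
  Q = 34 + 24 = 58
  J = 37
  W = 66 − 4·94 − 2·58 − 37 = -463
  E = 17 + 3·37 − 3·(-463) = 1517
ΔW = -463 − (-415) = -48; ΔE = 1517 − 1373 = 144
Score = 5·(-48) + (-4)·144 = -816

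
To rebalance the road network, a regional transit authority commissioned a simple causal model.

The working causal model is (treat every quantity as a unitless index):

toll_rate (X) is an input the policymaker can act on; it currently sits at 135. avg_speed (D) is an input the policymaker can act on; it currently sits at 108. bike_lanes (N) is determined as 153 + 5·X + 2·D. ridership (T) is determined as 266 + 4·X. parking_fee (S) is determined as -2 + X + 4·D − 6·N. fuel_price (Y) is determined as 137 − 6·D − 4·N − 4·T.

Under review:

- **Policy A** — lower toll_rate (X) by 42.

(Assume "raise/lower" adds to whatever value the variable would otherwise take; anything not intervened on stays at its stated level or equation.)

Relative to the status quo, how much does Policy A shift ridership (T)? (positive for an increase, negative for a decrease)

Baseline:
  X = 135
  T = 266 + 4·135 = 806
Policy A (X − 42):
  X = 135 − 42 = 93
  T = 266 + 4·93 = 638
Change in T: 638 − 806 = -168

-168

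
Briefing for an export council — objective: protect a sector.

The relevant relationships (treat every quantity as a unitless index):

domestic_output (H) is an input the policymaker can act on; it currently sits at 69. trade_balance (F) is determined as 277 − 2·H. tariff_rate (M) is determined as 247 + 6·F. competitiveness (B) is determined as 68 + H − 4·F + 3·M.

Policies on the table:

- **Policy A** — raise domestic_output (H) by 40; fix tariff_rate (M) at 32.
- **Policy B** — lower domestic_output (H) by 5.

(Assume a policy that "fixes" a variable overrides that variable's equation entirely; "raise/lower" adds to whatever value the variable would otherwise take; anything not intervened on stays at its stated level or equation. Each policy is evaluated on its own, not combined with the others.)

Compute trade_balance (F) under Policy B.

149

Policy B (H − 5):
  H = 69 − 5 = 64
  F = 277 − 2·64 = 149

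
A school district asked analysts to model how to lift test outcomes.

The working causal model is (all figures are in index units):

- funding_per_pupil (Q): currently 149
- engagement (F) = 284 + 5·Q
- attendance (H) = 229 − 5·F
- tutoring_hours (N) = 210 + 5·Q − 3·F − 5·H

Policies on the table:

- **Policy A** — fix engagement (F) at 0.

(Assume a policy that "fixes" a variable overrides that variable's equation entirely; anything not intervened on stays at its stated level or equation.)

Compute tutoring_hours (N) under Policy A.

-190

Policy A (F := 0):
  Q = 149
  F = 0
  H = 229 − 5·0 = 229
  N = 210 + 5·149 − 3·0 − 5·229 = -190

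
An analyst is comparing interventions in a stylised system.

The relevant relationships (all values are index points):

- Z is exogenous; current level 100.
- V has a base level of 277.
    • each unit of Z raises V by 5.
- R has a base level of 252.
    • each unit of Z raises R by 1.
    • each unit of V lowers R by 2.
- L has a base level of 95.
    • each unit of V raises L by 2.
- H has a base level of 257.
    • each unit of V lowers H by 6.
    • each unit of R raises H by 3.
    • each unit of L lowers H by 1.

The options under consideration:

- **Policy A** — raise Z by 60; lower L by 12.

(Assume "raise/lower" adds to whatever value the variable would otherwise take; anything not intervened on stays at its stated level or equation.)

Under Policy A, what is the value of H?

-13668

Policy A (Z + 60, L − 12):
  Z = 100 + 60 = 160
  V = 277 + 5·160 = 1077
  R = 252 + 160 − 2·1077 = -1742
  L = 95 + 2·1077 (−12 from intervention) = 2237
  H = 257 − 6·1077 + 3·(-1742) − 2237 = -13668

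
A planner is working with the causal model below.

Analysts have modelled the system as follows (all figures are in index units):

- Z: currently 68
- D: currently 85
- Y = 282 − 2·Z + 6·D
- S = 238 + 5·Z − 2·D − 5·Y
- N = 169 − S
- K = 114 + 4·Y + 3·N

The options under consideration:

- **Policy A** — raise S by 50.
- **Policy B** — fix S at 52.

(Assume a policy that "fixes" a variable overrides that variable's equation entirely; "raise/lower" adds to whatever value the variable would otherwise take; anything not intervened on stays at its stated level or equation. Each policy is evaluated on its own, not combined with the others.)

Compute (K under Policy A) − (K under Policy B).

8622

Policy A (S + 50):
  Z = 68
  D = 85
  Y = 282 − 2·68 + 6·85 = 656
  S = 238 + 5·68 − 2·85 − 5·656 (+50 from intervention) = -2822
  N = 169 − (-2822) = 2991
  K = 114 + 4·656 + 3·2991 = 11711
Policy B (S := 52):
  Z = 68
  D = 85
  Y = 282 − 2·68 + 6·85 = 656
  S = 52
  N = 169 − 52 = 117
  K = 114 + 4·656 + 3·117 = 3089
K: 11711 − 3089 = 8622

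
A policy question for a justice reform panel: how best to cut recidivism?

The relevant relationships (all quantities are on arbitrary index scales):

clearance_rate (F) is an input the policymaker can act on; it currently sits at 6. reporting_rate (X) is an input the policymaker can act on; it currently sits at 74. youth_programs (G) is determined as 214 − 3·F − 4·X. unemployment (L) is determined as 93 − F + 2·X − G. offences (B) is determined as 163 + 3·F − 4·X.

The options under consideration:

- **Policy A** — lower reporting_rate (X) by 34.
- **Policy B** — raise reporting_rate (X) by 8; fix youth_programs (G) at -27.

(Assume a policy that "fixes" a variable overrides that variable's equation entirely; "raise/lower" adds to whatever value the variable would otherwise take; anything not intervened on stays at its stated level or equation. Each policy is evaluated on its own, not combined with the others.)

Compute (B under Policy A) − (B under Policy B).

Policy A (X − 34):
  F = 6
  X = 74 − 34 = 40
  B = 163 + 3·6 − 4·40 = 21
Policy B (X + 8, G := -27):
  F = 6
  X = 74 + 8 = 82
  B = 163 + 3·6 − 4·82 = -147
B: 21 − (-147) = 168

168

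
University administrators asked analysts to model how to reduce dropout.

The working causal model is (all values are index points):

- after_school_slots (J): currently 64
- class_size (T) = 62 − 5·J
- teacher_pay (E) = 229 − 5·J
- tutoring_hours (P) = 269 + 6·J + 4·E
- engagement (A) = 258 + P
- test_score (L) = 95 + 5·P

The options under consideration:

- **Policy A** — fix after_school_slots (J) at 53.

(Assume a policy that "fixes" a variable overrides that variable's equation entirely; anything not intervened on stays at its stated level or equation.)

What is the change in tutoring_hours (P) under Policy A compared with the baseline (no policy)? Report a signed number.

154

Baseline:
  J = 64
  E = 229 − 5·64 = -91
  P = 269 + 6·64 + 4·(-91) = 289
Policy A (J := 53):
  J = 53
  E = 229 − 5·53 = -36
  P = 269 + 6·53 + 4·(-36) = 443
Change in P: 443 − 289 = 154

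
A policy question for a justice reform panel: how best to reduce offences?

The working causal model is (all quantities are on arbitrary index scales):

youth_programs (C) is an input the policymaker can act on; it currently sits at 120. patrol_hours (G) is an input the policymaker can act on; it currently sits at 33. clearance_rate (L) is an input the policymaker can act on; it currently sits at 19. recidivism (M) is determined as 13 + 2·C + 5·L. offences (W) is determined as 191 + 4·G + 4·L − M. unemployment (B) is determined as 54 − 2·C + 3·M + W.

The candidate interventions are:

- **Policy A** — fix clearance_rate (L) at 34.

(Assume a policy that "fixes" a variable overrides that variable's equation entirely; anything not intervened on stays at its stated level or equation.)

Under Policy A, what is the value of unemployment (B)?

Policy A (L := 34):
  C = 120
  G = 33
  L = 34
  M = 13 + 2·120 + 5·34 = 423
  W = 191 + 4·33 + 4·34 − 423 = 36
  B = 54 − 2·120 + 3·423 + 36 = 1119

1119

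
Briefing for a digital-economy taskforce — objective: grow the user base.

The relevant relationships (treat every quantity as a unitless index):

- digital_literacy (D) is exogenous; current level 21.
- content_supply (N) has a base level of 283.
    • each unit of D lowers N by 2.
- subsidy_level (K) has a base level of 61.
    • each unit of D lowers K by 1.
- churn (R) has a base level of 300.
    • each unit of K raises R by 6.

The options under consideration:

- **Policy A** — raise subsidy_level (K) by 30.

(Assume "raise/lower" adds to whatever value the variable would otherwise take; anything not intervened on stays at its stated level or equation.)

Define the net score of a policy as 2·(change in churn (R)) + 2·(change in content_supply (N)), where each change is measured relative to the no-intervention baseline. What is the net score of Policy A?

360

Baseline:
  D = 21
  N = 283 − 2·21 = 241
  K = 61 − 21 = 40
  R = 300 + 6·40 = 540
Policy A (K + 30):
  D = 21
  N = 283 − 2·21 = 241
  K = 61 − 21 (+30 from intervention) = 70
  R = 300 + 6·70 = 720
ΔR = 720 − 540 = 180; ΔN = 241 − 241 = 0
Score = 2·180 + 2·0 = 360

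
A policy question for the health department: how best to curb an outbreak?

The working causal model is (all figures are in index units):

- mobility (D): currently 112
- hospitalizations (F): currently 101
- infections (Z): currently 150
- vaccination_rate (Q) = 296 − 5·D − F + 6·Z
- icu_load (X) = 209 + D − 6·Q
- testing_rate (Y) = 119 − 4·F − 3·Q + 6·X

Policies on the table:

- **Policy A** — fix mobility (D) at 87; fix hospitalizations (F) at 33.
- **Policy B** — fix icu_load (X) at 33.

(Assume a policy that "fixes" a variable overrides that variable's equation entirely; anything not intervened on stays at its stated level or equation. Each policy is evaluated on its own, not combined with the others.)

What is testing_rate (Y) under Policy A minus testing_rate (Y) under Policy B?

-24937

Policy A (D := 87, F := 33):
  D = 87
  F = 33
  Z = 150
  Q = 296 − 5·87 − 33 + 6·150 = 728
  X = 209 + 87 − 6·728 = -4072
  Y = 119 − 4·33 − 3·728 + 6·(-4072) = -26629
Policy B (X := 33):
  D = 112
  F = 101
  Z = 150
  Q = 296 − 5·112 − 101 + 6·150 = 535
  X = 33
  Y = 119 − 4·101 − 3·535 + 6·33 = -1692
Y: -26629 − (-1692) = -24937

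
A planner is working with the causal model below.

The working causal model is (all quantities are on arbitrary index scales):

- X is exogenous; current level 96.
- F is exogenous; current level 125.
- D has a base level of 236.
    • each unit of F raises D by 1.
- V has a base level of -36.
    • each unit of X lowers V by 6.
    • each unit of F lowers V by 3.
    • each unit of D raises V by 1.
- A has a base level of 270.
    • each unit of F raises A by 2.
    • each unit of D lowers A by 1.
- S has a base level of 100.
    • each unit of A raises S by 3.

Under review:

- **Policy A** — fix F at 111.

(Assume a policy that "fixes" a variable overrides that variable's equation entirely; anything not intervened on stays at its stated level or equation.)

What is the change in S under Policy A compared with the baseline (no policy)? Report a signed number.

-42

Baseline:
  F = 125
  D = 236 + 125 = 361
  A = 270 + 2·125 − 361 = 159
  S = 100 + 3·159 = 577
Policy A (F := 111):
  F = 111
  D = 236 + 111 = 347
  A = 270 + 2·111 − 347 = 145
  S = 100 + 3·145 = 535
Change in S: 535 − 577 = -42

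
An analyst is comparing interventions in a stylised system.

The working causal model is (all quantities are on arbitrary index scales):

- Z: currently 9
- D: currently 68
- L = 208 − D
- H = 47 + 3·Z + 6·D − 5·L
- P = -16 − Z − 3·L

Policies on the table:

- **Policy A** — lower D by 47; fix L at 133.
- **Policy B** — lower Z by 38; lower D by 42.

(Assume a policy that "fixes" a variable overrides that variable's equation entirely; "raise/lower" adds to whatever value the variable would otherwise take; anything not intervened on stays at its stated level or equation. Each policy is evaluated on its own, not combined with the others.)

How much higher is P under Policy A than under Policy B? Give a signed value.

109

Policy A (D − 47, L := 133):
  Z = 9
  D = 68 − 47 = 21
  L = 133
  P = -16 − 9 − 3·133 = -424
Policy B (Z − 38, D − 42):
  Z = 9 − 38 = -29
  D = 68 − 42 = 26
  L = 208 − 26 = 182
  P = -16 − (-29) − 3·182 = -533
P: -424 − (-533) = 109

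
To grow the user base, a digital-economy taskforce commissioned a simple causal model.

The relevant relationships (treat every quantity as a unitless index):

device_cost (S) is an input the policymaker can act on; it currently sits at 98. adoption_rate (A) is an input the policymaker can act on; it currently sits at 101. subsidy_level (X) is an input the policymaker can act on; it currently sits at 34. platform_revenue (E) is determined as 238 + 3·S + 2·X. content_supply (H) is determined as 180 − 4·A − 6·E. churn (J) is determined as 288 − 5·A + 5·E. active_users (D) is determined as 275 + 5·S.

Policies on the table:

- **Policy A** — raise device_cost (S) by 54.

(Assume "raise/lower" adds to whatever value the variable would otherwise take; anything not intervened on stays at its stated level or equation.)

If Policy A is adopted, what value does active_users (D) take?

1035

Policy A (S + 54):
  S = 98 + 54 = 152
  D = 275 + 5·152 = 1035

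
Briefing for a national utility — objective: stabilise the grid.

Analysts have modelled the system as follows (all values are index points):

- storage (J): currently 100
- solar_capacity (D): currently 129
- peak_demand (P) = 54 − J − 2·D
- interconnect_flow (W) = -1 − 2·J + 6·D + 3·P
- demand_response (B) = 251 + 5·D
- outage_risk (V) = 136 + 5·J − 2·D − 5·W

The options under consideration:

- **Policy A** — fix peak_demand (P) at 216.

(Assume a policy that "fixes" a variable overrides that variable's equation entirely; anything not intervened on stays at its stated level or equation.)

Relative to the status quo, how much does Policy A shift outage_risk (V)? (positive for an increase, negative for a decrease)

-7800

Baseline:
  J = 100
  D = 129
  P = 54 − 100 − 2·129 = -304
  W = -1 − 2·100 + 6·129 + 3·(-304) = -339
  V = 136 + 5·100 − 2·129 − 5·(-339) = 2073
Policy A (P := 216):
  J = 100
  D = 129
  P = 216
  W = -1 − 2·100 + 6·129 + 3·216 = 1221
  V = 136 + 5·100 − 2·129 − 5·1221 = -5727
Change in V: -5727 − 2073 = -7800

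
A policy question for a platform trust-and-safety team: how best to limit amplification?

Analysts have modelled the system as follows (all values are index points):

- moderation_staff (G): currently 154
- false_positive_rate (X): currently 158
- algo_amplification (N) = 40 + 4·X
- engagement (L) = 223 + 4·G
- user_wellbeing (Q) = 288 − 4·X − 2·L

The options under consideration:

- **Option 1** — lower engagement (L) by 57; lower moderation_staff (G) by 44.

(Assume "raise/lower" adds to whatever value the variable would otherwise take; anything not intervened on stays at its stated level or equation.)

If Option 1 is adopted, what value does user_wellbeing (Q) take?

Option 1 (L − 57, G − 44):
  G = 154 − 44 = 110
  X = 158
  L = 223 + 4·110 (−57 from intervention) = 606
  Q = 288 − 4·158 − 2·606 = -1556

-1556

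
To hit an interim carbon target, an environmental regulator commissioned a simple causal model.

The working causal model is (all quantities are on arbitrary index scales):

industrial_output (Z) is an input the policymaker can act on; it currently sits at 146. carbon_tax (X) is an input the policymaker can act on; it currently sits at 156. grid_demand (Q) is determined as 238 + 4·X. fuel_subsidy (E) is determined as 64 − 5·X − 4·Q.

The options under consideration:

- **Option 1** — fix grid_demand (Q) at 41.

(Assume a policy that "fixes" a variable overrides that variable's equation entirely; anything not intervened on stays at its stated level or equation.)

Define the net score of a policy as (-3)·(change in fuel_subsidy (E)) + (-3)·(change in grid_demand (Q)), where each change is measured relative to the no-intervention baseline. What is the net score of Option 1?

Baseline:
  X = 156
  Q = 238 + 4·156 = 862
  E = 64 − 5·156 − 4·862 = -4164
Option 1 (Q := 41):
  X = 156
  Q = 41
  E = 64 − 5·156 − 4·41 = -880
ΔE = -880 − (-4164) = 3284; ΔQ = 41 − 862 = -821
Score = (-3)·3284 + (-3)·(-821) = -7389

-7389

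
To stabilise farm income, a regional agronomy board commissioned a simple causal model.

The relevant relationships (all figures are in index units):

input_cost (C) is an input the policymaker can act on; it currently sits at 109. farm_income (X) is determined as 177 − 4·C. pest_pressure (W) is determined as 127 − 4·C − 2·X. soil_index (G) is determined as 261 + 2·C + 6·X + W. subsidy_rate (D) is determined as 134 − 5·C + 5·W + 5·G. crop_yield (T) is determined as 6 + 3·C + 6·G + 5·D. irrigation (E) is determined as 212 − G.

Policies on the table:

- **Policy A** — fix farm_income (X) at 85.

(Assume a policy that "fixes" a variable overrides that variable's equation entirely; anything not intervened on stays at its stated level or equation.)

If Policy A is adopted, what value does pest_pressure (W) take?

Policy A (X := 85):
  C = 109
  X = 85
  W = 127 − 4·109 − 2·85 = -479

-479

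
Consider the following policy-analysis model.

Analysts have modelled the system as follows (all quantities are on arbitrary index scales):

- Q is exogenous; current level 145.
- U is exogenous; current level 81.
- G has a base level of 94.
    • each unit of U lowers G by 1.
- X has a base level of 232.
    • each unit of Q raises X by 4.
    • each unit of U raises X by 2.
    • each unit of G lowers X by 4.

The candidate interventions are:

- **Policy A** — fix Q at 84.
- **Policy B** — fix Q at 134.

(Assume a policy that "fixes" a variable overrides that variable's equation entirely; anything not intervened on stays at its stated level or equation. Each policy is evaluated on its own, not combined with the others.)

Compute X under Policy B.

Policy B (Q := 134):
  Q = 134
  U = 81
  G = 94 − 81 = 13
  X = 232 + 4·134 + 2·81 − 4·13 = 878

878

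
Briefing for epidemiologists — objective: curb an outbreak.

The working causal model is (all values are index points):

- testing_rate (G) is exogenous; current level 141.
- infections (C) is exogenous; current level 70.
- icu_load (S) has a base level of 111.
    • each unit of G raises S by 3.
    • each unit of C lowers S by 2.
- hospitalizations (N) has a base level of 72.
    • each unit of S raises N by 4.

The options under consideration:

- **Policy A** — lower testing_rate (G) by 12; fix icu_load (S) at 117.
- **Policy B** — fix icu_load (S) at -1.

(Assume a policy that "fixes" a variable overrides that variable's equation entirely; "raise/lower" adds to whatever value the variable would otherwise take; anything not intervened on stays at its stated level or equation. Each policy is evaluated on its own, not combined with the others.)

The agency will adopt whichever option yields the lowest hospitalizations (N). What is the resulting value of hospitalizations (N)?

68

Policy A (G − 12, S := 117):
  G = 141 − 12 = 129
  C = 70
  S = 117
  N = 72 + 4·117 = 540
Policy B (S := -1):
  G = 141
  C = 70
  S = -1
  N = 72 + 4·(-1) = 68
Comparing — Policy A: N=540, Policy B: N=68. Lowest is 68 (Policy B).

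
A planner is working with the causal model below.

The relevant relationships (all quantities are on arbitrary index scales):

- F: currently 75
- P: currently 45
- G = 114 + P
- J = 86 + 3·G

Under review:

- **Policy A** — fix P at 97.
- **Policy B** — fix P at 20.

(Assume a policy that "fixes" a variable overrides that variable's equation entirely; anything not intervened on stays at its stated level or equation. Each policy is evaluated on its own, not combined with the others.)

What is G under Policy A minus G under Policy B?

Policy A (P := 97):
  P = 97
  G = 114 + 97 = 211
Policy B (P := 20):
  P = 20
  G = 114 + 20 = 134
G: 211 − 134 = 77

77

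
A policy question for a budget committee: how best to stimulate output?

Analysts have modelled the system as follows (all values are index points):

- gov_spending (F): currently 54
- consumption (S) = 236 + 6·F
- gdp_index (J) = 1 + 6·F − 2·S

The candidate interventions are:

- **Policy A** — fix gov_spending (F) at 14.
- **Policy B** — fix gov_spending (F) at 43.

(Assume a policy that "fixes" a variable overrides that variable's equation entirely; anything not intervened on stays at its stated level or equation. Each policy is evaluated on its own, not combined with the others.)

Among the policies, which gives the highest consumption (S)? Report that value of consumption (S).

494

Policy A (F := 14):
  F = 14
  S = 236 + 6·14 = 320
Policy B (F := 43):
  F = 43
  S = 236 + 6·43 = 494
Comparing — Policy A: S=320, Policy B: S=494. Highest is 494 (Policy B).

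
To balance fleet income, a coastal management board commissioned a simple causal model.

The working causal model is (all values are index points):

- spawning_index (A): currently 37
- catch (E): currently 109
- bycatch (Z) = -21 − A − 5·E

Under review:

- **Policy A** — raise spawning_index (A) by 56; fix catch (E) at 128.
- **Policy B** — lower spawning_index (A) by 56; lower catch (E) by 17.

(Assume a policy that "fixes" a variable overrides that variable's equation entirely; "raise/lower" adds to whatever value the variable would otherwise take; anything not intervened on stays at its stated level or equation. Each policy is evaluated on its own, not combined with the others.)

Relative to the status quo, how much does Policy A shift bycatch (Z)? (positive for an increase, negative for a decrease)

-151

Baseline:
  A = 37
  E = 109
  Z = -21 − 37 − 5·109 = -603
Policy A (A + 56, E := 128):
  A = 37 + 56 = 93
  E = 128
  Z = -21 − 93 − 5·128 = -754
Change in Z: -754 − (-603) = -151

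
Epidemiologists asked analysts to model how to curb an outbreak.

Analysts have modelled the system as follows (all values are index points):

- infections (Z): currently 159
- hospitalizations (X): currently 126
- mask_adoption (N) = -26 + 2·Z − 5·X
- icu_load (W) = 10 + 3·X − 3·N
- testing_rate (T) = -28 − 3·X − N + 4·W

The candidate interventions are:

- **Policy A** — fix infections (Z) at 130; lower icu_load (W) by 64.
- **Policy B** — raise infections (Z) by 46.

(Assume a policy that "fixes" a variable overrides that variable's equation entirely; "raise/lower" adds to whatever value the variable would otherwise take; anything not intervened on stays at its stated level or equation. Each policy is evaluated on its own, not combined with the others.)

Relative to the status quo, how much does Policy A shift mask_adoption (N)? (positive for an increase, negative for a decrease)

Baseline:
  Z = 159
  X = 126
  N = -26 + 2·159 − 5·126 = -338
Policy A (Z := 130, W − 64):
  Z = 130
  X = 126
  N = -26 + 2·130 − 5·126 = -396
Change in N: -396 − (-338) = -58

-58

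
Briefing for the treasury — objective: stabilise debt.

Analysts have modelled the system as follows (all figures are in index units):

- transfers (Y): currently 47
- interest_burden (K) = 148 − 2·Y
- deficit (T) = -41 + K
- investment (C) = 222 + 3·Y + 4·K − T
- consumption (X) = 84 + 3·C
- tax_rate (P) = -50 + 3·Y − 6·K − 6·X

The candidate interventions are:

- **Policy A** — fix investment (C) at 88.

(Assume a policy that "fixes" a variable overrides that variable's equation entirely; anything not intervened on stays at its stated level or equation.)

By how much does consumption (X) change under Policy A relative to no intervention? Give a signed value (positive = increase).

Baseline:
  Y = 47
  K = 148 − 2·47 = 54
  T = -41 + 54 = 13
  C = 222 + 3·47 + 4·54 − 13 = 566
  X = 84 + 3·566 = 1782
Policy A (C := 88):
  Y = 47
  K = 148 − 2·47 = 54
  T = -41 + 54 = 13
  C = 88
  X = 84 + 3·88 = 348
Change in X: 348 − 1782 = -1434

-1434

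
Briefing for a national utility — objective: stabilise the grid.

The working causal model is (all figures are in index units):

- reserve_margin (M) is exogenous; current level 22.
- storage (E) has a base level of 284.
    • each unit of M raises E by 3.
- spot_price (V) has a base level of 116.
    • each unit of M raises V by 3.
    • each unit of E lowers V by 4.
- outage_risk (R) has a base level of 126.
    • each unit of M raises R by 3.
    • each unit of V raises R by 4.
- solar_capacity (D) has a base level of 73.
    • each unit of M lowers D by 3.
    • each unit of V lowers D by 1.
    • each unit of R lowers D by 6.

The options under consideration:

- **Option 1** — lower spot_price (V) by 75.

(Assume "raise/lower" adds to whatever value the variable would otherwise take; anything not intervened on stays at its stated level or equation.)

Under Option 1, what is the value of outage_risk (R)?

-4980

Option 1 (V − 75):
  M = 22
  E = 284 + 3·22 = 350
  V = 116 + 3·22 − 4·350 (−75 from intervention) = -1293
  R = 126 + 3·22 + 4·(-1293) = -4980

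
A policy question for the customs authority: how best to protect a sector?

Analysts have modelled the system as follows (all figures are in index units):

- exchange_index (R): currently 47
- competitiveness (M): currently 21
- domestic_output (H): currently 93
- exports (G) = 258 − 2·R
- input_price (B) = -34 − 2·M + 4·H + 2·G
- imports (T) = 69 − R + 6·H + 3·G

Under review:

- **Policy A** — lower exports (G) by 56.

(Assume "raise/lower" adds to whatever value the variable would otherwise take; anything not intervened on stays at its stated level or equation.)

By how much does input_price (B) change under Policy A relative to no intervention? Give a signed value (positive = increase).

-112

Baseline:
  R = 47
  M = 21
  H = 93
  G = 258 − 2·47 = 164
  B = -34 − 2·21 + 4·93 + 2·164 = 624
Policy A (G − 56):
  R = 47
  M = 21
  H = 93
  G = 258 − 2·47 (−56 from intervention) = 108
  B = -34 − 2·21 + 4·93 + 2·108 = 512
Change in B: 512 − 624 = -112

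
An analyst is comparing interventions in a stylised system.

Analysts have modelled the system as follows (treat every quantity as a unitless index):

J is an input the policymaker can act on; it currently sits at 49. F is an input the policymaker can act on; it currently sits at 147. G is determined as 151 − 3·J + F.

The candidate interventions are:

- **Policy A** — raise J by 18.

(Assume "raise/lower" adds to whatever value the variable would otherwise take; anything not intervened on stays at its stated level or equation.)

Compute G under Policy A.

97

Policy A (J + 18):
  J = 49 + 18 = 67
  F = 147
  G = 151 − 3·67 + 147 = 97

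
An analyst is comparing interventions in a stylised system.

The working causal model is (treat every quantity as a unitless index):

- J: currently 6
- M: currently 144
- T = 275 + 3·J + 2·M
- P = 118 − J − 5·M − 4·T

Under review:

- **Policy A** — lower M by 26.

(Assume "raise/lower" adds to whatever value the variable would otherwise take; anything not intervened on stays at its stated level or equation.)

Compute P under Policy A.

Policy A (M − 26):
  J = 6
  M = 144 − 26 = 118
  T = 275 + 3·6 + 2·118 = 529
  P = 118 − 6 − 5·118 − 4·529 = -2594

-2594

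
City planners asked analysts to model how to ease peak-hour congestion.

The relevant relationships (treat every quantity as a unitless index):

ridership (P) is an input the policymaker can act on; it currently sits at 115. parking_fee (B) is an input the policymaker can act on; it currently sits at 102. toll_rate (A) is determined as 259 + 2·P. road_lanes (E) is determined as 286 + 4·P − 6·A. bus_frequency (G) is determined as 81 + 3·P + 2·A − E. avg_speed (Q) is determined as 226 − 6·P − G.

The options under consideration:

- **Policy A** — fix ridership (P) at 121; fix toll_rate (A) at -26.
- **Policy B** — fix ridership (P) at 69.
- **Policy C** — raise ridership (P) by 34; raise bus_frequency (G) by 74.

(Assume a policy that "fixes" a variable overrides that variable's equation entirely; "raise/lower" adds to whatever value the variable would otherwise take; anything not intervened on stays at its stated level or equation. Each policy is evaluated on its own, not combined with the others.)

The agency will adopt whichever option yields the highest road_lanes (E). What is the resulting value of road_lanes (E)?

926

Policy A (P := 121, A := -26):
  P = 121
  A = -26
  E = 286 + 4·121 − 6·(-26) = 926
Policy B (P := 69):
  P = 69
  A = 259 + 2·69 = 397
  E = 286 + 4·69 − 6·397 = -1820
Policy C (P + 34, G + 74):
  P = 115 + 34 = 149
  A = 259 + 2·149 = 557
  E = 286 + 4·149 − 6·557 = -2460
Comparing — Policy A: E=926, Policy B: E=-1820, Policy C: E=-2460. Highest is 926 (Policy A).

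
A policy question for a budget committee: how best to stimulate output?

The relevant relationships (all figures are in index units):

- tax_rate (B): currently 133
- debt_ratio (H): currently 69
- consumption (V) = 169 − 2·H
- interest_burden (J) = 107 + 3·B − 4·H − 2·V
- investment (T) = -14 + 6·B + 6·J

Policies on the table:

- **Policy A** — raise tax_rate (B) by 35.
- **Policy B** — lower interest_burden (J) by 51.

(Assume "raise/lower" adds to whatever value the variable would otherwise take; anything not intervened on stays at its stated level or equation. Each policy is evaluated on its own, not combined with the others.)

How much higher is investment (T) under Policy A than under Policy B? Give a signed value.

1146

Policy A (B + 35):
  B = 133 + 35 = 168
  H = 69
  V = 169 − 2·69 = 31
  J = 107 + 3·168 − 4·69 − 2·31 = 273
  T = -14 + 6·168 + 6·273 = 2632
Policy B (J − 51):
  B = 133
  H = 69
  V = 169 − 2·69 = 31
  J = 107 + 3·133 − 4·69 − 2·31 (−51 from intervention) = 117
  T = -14 + 6·133 + 6·117 = 1486
T: 2632 − 1486 = 1146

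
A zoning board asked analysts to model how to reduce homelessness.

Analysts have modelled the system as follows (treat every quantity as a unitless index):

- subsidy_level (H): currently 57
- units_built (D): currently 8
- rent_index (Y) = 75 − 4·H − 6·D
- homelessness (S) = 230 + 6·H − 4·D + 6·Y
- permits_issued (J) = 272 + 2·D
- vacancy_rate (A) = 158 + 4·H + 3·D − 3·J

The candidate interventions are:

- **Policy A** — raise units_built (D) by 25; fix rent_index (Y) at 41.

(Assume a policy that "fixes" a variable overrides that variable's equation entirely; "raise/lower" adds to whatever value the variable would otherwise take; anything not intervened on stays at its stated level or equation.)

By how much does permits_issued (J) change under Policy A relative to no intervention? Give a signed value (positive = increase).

Baseline:
  D = 8
  J = 272 + 2·8 = 288
Policy A (D + 25, Y := 41):
  D = 8 + 25 = 33
  J = 272 + 2·33 = 338
Change in J: 338 − 288 = 50

50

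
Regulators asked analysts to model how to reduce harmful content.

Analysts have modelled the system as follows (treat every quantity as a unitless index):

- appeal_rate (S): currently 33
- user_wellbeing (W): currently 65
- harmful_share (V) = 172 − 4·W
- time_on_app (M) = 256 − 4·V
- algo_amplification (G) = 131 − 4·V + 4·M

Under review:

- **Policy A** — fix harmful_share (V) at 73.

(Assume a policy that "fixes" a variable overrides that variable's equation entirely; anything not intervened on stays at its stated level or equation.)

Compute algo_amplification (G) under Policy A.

Policy A (V := 73):
  W = 65
  V = 73
  M = 256 − 4·73 = -36
  G = 131 − 4·73 + 4·(-36) = -305

-305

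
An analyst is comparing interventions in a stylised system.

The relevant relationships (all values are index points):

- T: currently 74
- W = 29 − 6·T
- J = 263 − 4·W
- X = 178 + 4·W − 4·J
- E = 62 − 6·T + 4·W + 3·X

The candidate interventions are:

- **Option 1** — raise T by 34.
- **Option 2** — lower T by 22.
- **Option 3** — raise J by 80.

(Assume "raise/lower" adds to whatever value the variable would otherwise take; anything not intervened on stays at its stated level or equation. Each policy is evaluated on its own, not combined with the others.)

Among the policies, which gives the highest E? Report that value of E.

Option 1 (T + 34):
  T = 74 + 34 = 108
  W = 29 − 6·108 = -619
  J = 263 − 4·(-619) = 2739
  X = 178 + 4·(-619) − 4·2739 = -13254
  E = 62 − 6·108 + 4·(-619) + 3·(-13254) = -42824
Option 2 (T − 22):
  T = 74 − 22 = 52
  W = 29 − 6·52 = -283
  J = 263 − 4·(-283) = 1395
  X = 178 + 4·(-283) − 4·1395 = -6534
  E = 62 − 6·52 + 4·(-283) + 3·(-6534) = -20984
Option 3 (J + 80):
  T = 74
  W = 29 − 6·74 = -415
  J = 263 − 4·(-415) (+80 from intervention) = 2003
  X = 178 + 4·(-415) − 4·2003 = -9494
  E = 62 − 6·74 + 4·(-415) + 3·(-9494) = -30524
Comparing — Option 1: E=-42824, Option 2: E=-20984, Option 3: E=-30524. Highest is -20984 (Option 2).

-20984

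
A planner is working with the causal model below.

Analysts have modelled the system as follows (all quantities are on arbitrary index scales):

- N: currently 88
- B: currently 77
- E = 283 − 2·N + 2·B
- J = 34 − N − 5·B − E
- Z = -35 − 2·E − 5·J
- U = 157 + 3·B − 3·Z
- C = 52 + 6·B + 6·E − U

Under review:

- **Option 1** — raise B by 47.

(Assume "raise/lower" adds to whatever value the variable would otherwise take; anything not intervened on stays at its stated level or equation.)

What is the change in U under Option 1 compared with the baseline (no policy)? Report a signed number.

Baseline:
  N = 88
  B = 77
  E = 283 − 2·88 + 2·77 = 261
  J = 34 − 88 − 5·77 − 261 = -700
  Z = -35 − 2·261 − 5·(-700) = 2943
  U = 157 + 3·77 − 3·2943 = -8441
Option 1 (B + 47):
  N = 88
  B = 77 + 47 = 124
  E = 283 − 2·88 + 2·124 = 355
  J = 34 − 88 − 5·124 − 355 = -1029
  Z = -35 − 2·355 − 5·(-1029) = 4400
  U = 157 + 3·124 − 3·4400 = -12671
Change in U: -12671 − (-8441) = -4230

-4230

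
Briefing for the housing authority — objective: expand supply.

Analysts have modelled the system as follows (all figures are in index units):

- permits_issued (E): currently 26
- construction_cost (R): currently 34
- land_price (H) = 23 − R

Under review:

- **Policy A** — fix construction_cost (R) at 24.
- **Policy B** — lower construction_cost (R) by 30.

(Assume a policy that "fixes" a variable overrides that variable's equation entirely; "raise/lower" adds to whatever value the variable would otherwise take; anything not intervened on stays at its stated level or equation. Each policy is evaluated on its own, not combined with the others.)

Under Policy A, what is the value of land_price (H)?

-1

Policy A (R := 24):
  R = 24
  H = 23 − 24 = -1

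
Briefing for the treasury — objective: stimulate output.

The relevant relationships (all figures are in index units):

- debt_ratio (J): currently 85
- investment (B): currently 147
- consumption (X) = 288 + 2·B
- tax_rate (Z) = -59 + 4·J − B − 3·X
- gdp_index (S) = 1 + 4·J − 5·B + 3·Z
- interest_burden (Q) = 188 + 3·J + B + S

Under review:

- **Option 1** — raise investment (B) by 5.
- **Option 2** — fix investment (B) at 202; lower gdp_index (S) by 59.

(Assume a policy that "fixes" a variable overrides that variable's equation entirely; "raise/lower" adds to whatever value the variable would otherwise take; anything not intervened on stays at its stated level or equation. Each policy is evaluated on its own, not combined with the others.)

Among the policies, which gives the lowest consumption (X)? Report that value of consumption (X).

Option 1 (B + 5):
  B = 147 + 5 = 152
  X = 288 + 2·152 = 592
Option 2 (B := 202, S − 59):
  B = 202
  X = 288 + 2·202 = 692
Comparing — Option 1: X=592, Option 2: X=692. Lowest is 592 (Option 1).

592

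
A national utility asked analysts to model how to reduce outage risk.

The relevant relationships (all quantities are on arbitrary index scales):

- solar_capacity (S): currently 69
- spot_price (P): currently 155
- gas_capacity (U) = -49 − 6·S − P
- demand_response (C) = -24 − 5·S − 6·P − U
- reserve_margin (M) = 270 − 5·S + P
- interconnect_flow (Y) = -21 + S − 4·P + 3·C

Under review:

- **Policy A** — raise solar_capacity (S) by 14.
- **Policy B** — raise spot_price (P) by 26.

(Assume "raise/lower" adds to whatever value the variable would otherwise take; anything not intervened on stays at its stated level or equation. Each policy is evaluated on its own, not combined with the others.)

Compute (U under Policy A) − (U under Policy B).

Policy A (S + 14):
  S = 69 + 14 = 83
  P = 155
  U = -49 − 6·83 − 155 = -702
Policy B (P + 26):
  S = 69
  P = 155 + 26 = 181
  U = -49 − 6·69 − 181 = -644
U: -702 − (-644) = -58

-58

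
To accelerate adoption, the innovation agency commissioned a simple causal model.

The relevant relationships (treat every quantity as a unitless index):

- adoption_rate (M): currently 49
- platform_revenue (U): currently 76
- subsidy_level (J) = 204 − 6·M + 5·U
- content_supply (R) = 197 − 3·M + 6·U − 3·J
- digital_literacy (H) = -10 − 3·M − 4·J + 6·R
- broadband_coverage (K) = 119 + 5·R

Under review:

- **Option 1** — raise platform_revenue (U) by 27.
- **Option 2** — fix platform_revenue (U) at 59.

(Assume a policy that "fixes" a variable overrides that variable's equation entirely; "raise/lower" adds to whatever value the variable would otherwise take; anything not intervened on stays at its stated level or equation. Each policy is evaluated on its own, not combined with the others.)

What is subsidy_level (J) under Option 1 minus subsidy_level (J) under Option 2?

220

Option 1 (U + 27):
  M = 49
  U = 76 + 27 = 103
  J = 204 − 6·49 + 5·103 = 425
Option 2 (U := 59):
  M = 49
  U = 59
  J = 204 − 6·49 + 5·59 = 205
J: 425 − 205 = 220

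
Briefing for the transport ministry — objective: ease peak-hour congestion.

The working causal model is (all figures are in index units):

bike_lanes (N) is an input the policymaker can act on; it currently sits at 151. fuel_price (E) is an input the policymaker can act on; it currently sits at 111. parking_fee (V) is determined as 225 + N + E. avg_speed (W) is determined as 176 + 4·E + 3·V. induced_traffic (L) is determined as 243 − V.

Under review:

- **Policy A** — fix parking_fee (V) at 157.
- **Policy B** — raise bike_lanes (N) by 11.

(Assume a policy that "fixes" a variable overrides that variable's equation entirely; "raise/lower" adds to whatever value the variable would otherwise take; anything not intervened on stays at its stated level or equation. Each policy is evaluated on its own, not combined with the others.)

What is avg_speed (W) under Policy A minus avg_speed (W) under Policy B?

-1023

Policy A (V := 157):
  N = 151
  E = 111
  V = 157
  W = 176 + 4·111 + 3·157 = 1091
Policy B (N + 11):
  N = 151 + 11 = 162
  E = 111
  V = 225 + 162 + 111 = 498
  W = 176 + 4·111 + 3·498 = 2114
W: 1091 − 2114 = -1023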